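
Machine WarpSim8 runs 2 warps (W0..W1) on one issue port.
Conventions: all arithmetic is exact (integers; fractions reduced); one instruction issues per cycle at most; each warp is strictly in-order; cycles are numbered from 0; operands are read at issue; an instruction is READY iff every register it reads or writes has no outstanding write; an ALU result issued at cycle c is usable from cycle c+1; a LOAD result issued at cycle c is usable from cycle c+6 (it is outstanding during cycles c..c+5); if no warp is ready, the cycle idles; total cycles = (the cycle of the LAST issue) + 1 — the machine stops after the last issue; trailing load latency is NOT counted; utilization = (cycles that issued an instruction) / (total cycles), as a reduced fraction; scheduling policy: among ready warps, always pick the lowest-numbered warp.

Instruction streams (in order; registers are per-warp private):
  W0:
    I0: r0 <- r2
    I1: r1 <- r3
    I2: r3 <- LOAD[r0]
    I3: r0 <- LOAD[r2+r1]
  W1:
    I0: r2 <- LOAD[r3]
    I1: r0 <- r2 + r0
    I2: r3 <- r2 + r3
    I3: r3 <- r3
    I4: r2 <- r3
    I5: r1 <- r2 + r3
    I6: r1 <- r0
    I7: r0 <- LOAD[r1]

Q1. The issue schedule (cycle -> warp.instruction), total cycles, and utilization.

cycle 0: W0.I0
cycle 1: W0.I1
cycle 2: W0.I2
cycle 3: W0.I3
cycle 4: W1.I0
cycle 5: idle
cycle 6: idle
cycle 7: idle
cycle 8: idle
cycle 9: idle
cycle 10: W1.I1
cycle 11: W1.I2
cycle 12: W1.I3
cycle 13: W1.I4
cycle 14: W1.I5
cycle 15: W1.I6
cycle 16: W1.I7

Answer: 17 cycles, utilization 12/17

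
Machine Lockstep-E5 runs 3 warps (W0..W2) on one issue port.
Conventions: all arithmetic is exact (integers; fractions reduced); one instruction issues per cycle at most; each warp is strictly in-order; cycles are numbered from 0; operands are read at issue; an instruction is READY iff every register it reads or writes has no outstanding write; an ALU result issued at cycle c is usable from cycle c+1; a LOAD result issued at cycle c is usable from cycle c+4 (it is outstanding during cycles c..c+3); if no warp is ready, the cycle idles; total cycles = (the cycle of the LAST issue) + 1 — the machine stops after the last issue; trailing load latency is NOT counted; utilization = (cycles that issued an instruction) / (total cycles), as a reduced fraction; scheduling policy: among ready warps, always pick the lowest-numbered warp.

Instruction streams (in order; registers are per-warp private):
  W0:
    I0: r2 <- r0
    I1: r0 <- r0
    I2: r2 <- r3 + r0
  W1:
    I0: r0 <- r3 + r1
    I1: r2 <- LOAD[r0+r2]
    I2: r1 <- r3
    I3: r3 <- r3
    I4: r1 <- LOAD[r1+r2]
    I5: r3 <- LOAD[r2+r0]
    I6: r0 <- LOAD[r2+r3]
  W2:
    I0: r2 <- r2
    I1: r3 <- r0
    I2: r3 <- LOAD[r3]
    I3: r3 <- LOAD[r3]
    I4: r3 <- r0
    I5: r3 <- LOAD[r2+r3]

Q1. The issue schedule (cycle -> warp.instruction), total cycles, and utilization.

cycle 0: W0.I0
cycle 1: W0.I1
cycle 2: W0.I2
cycle 3: W1.I0
cycle 4: W1.I1
cycle 5: W1.I2
cycle 6: W1.I3
cycle 7: W2.I0
cycle 8: W1.I4
cycle 9: W1.I5
cycle 10: W2.I1
cycle 11: W2.I2
cycle 12: idle
cycle 13: W1.I6
cycle 14: idle
cycle 15: W2.I3
cycle 16: idle
cycle 17: idle
cycle 18: idle
cycle 19: W2.I4
cycle 20: W2.I5

Answer: 21 cycles, utilization 16/21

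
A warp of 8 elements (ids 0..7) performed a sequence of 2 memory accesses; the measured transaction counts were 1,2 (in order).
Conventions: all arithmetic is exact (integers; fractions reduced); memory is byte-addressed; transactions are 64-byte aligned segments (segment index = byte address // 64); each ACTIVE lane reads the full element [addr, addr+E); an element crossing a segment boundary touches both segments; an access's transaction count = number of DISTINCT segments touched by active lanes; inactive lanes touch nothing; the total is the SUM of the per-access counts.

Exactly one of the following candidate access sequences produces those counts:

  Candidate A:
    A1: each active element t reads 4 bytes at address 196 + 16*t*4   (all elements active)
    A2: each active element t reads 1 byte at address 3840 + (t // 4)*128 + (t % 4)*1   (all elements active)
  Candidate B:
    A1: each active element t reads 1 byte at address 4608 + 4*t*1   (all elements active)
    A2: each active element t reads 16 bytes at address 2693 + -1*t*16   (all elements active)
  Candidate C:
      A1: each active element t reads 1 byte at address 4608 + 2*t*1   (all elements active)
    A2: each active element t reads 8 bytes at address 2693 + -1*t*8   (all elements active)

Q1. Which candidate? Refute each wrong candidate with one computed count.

A: A1 gives 8 transactions, not 1
B: A2 gives 3 transactions, not 2
C: all counts match (1,2)

Answer: C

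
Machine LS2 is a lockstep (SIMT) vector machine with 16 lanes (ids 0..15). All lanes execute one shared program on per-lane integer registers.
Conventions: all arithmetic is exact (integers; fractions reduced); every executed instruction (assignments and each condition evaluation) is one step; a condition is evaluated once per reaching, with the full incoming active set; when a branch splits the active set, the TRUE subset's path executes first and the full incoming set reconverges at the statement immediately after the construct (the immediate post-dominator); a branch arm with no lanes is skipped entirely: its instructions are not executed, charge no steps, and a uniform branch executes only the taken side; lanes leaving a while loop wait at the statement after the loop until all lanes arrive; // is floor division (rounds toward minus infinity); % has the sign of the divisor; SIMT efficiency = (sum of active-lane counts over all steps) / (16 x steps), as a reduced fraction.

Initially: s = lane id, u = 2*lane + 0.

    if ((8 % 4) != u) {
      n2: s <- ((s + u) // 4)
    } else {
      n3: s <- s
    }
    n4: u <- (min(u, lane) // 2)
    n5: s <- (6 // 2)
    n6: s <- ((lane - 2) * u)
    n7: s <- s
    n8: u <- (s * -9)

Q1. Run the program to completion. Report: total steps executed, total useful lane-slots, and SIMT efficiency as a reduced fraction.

Answer: 8 steps, 112 useful, 7/8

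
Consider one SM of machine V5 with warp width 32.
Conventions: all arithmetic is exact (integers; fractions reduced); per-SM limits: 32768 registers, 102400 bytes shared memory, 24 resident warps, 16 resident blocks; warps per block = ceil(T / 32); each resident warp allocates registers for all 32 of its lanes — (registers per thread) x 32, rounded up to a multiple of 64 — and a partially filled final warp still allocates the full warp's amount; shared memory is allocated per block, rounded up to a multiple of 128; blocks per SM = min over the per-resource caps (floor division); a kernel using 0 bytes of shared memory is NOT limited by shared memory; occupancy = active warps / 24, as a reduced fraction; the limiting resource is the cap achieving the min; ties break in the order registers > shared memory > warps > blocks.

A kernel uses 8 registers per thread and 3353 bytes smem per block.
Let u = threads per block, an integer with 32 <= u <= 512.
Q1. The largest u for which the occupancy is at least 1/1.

Answer: u = 384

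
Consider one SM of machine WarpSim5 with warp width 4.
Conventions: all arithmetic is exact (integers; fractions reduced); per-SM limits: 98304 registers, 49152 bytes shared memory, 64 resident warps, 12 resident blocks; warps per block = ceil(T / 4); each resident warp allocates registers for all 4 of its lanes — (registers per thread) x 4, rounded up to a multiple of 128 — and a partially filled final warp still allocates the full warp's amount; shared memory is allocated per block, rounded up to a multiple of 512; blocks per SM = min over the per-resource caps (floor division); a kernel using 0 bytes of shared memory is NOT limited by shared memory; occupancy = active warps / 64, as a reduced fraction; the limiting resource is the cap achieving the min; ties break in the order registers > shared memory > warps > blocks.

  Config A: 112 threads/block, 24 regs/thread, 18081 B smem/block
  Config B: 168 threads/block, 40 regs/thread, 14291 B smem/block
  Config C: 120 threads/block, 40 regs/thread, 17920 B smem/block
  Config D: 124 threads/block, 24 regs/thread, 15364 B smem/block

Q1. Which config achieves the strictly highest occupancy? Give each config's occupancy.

occupancies: A 7/8, B 21/32, C 15/16, D 31/32

Answer: D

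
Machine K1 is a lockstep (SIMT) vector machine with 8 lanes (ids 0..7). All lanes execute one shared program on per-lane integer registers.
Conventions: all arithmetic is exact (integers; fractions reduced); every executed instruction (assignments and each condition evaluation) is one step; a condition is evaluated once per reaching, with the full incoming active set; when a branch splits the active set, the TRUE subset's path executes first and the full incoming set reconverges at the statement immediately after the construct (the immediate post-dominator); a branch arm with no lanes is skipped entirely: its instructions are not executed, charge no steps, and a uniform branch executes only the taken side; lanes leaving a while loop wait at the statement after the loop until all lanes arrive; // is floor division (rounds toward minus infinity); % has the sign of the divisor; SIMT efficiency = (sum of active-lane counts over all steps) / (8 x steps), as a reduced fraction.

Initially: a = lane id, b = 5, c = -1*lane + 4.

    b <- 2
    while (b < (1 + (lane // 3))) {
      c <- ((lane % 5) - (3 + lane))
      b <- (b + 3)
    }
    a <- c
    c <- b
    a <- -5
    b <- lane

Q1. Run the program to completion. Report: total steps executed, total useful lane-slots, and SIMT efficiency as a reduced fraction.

Answer: 9 steps, 54 useful, 3/4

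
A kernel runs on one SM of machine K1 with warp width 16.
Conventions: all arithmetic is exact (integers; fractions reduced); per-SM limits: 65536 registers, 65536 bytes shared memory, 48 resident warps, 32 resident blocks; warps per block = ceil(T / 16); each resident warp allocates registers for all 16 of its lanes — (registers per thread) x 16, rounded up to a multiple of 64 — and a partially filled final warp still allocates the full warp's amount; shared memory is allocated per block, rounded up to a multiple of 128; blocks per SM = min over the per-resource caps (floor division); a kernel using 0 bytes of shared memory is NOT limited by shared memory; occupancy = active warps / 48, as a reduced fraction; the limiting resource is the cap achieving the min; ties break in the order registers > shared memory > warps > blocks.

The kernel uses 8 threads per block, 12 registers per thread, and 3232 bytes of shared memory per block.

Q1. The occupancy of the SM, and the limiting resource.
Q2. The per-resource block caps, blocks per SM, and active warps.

Answer: occupancy 19/48, limited by shared memory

registers: 341 blocks
shared memory: 19 blocks
warps: 48 blocks
blocks: 32 blocks

Answer: 19 blocks, 19 active warps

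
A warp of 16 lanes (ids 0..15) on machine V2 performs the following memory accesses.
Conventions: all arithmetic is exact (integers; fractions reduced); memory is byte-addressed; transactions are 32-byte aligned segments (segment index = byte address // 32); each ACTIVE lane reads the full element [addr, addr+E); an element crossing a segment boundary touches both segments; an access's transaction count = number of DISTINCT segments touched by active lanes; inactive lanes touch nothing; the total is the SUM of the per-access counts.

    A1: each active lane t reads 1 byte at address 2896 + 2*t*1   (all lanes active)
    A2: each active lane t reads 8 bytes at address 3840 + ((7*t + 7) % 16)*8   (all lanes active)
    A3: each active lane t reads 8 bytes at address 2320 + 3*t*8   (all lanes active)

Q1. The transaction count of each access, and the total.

A1: 2 transactions
A2: 4 transactions
A3: 12 transactions

Answer: 2,4,12; total 18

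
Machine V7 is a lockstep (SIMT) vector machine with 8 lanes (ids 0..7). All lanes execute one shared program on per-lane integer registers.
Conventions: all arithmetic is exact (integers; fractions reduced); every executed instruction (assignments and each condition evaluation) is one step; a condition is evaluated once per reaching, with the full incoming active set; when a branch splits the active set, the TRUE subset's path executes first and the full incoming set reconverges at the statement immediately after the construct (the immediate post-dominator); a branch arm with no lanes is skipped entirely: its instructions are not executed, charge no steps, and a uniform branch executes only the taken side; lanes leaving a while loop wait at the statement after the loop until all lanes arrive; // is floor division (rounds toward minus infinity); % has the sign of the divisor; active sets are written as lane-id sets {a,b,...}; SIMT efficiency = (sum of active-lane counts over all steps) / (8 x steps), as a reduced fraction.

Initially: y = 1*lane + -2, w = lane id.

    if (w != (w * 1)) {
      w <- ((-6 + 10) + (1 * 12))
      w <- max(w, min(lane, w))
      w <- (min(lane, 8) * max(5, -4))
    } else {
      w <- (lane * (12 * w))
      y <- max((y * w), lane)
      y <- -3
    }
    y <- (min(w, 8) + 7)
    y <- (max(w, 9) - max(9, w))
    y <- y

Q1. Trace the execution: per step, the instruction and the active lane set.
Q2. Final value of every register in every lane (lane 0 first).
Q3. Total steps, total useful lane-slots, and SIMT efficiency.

step 0: eval (w != (w * 1))          {0,1,2,3,4,5,6,7}
step 1: w <- (lane * (12 * w))       {0,1,2,3,4,5,6,7}
step 2: y <- max((y * w), lane)      {0,1,2,3,4,5,6,7}
step 3: y <- -3                      {0,1,2,3,4,5,6,7}
step 4: y <- (min(w, 8) + 7)         {0,1,2,3,4,5,6,7}
step 5: y <- (max(w, 9) - max(9, w)) {0,1,2,3,4,5,6,7}
step 6: y <- y                       {0,1,2,3,4,5,6,7}

Answer: 7 steps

y: 0,0,0,0,0,0,0,0
w: 0,12,48,108,192,300,432,588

steps = 7; useful = 56; efficiency = 56/56 = 1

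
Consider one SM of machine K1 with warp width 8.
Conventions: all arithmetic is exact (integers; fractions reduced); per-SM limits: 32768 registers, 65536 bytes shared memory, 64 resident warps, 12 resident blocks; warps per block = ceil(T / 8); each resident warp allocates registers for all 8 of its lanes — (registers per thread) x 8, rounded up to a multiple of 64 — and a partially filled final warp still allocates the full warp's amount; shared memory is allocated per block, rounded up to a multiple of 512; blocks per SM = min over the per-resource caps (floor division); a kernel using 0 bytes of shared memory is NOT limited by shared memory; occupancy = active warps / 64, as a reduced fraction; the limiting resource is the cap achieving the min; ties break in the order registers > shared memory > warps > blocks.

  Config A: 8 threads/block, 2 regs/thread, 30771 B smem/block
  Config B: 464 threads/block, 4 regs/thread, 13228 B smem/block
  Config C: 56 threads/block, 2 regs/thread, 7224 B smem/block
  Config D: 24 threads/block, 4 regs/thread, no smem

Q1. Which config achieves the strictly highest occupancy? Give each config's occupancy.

occupancies: A 1/32, B 29/32, C 7/8, D 9/16

Answer: B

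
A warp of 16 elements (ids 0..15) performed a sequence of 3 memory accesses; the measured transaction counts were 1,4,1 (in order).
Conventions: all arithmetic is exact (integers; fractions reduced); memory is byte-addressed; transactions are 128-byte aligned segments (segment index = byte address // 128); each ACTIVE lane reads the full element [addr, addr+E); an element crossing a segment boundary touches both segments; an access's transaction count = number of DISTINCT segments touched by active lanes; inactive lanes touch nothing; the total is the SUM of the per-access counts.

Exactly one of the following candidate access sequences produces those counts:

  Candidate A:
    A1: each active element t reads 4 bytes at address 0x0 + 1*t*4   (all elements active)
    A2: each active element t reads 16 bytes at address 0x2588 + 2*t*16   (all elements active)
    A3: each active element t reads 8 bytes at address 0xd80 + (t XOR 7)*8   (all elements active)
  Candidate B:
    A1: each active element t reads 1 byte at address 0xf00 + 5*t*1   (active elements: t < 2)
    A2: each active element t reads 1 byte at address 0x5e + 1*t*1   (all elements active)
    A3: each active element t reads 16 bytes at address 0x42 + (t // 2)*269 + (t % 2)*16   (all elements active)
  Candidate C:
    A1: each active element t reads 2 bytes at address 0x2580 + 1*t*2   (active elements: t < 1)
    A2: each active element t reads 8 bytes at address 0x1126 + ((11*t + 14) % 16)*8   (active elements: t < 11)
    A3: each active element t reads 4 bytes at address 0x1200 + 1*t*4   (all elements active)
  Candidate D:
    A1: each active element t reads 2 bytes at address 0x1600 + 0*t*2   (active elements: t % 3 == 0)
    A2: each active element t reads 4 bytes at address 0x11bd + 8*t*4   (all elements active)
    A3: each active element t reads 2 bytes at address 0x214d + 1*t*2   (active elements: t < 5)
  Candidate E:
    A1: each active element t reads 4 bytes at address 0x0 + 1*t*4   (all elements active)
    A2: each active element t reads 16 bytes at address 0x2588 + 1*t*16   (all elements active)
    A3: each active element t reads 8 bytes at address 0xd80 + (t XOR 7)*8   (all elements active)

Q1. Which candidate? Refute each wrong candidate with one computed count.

B: A2 gives 1 transaction, not 4
C: A2 gives 2 transactions, not 4
D: A2 gives 5 transactions, not 4
E: A2 gives 3 transactions, not 4
A: all counts match (1,4,1)

Answer: A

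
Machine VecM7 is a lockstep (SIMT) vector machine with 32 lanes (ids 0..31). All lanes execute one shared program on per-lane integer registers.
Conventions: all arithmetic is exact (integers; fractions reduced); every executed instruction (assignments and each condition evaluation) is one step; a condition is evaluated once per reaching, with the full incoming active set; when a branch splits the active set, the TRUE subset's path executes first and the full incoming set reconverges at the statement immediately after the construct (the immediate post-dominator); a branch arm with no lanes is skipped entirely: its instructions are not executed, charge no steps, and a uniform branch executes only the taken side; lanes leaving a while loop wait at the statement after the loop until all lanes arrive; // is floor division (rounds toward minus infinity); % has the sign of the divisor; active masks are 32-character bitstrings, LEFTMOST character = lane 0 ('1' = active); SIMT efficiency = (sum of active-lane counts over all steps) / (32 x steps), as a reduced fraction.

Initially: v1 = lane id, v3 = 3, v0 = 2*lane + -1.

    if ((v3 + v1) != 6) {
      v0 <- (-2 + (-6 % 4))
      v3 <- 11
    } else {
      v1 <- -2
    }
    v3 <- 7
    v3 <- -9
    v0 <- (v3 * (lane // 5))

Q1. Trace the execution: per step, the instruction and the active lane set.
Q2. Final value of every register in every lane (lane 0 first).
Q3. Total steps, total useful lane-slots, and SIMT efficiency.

step 0: eval ((v3 + v1) != 6)        11111111111111111111111111111111
step 1: v0 <- (-2 + (-6 % 4))        11101111111111111111111111111111
step 2: v3 <- 11                     11101111111111111111111111111111
step 3: v1 <- -2                     00010000000000000000000000000000
step 4: v3 <- 7                      11111111111111111111111111111111
step 5: v3 <- -9                     11111111111111111111111111111111
step 6: v0 <- (v3 * (lane // 5))     11111111111111111111111111111111

Answer: 7 steps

v1: 0,1,2,-2,4,5,6,7,8,9,10,11,12,13,14,15,16,17,18,19,20,21,22,23,24,25,26,27,28,29,30,31
v3: -9,-9,-9,-9,-9,-9,-9,-9,-9,-9,-9,-9,-9,-9,-9,-9,-9,-9,-9,-9,-9,-9,-9,-9,-9,-9,-9,-9,-9,-9,-9,-9
v0: 0,0,0,0,0,-9,-9,-9,-9,-9,-18,-18,-18,-18,-18,-27,-27,-27,-27,-27,-36,-36,-36,-36,-36,-45,-45,-45,-45,-45,-54,-54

steps = 7; useful = 191; efficiency = 191/224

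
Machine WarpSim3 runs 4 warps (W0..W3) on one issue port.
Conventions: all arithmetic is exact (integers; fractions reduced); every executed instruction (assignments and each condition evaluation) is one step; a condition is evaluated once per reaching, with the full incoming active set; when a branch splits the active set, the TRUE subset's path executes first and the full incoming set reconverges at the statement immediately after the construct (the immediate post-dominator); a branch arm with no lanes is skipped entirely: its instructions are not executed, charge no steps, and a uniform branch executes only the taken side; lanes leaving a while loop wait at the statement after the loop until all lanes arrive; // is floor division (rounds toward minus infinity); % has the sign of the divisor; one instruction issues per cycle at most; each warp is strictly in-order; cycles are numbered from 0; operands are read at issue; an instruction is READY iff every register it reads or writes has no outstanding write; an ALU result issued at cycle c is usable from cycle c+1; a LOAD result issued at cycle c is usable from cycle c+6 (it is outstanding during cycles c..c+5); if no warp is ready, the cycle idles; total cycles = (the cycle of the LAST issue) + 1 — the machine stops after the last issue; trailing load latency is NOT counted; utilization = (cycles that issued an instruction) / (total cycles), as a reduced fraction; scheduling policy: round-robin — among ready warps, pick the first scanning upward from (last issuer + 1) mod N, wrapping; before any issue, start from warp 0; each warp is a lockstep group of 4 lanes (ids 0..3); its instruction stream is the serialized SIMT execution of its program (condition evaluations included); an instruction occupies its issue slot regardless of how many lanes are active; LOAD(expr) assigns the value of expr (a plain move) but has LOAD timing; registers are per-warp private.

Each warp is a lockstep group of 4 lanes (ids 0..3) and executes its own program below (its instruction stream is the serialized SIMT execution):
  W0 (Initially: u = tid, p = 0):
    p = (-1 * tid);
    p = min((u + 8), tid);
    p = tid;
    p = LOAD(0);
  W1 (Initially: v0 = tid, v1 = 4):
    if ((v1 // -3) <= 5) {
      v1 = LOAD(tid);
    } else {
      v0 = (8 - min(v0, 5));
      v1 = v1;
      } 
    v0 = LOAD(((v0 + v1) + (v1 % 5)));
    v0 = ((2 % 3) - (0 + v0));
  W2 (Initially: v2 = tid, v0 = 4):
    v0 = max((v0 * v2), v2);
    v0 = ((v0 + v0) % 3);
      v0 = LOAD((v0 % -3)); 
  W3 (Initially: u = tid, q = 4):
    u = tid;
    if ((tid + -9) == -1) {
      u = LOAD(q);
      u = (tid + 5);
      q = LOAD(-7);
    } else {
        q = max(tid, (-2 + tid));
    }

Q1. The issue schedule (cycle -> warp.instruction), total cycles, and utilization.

cycle 0: W0.I0
cycle 1: W1.I0
cycle 2: W2.I0
cycle 3: W3.I0
cycle 4: W0.I1
cycle 5: W1.I1
cycle 6: W2.I1
cycle 7: W3.I1
cycle 8: W0.I2
cycle 9: W2.I2
cycle 10: W3.I2
cycle 11: W0.I3
cycle 12: W1.I2
cycle 13: idle
cycle 14: idle
cycle 15: idle
cycle 16: idle
cycle 17: idle
cycle 18: W1.I3

Answer: 19 cycles, utilization 14/19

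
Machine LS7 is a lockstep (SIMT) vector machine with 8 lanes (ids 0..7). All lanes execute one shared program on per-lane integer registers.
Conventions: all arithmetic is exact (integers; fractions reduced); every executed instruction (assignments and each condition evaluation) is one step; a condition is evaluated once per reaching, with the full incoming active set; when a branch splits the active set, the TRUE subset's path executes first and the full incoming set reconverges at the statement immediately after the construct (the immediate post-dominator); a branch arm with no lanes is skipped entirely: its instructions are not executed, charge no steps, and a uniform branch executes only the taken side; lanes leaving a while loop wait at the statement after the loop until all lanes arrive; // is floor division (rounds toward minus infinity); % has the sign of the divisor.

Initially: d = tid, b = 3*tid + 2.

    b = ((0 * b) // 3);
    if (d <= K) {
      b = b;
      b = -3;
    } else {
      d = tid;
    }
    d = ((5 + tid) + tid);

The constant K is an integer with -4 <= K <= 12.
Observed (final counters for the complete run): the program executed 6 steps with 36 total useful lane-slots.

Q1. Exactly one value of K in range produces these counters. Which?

Answer: K = 3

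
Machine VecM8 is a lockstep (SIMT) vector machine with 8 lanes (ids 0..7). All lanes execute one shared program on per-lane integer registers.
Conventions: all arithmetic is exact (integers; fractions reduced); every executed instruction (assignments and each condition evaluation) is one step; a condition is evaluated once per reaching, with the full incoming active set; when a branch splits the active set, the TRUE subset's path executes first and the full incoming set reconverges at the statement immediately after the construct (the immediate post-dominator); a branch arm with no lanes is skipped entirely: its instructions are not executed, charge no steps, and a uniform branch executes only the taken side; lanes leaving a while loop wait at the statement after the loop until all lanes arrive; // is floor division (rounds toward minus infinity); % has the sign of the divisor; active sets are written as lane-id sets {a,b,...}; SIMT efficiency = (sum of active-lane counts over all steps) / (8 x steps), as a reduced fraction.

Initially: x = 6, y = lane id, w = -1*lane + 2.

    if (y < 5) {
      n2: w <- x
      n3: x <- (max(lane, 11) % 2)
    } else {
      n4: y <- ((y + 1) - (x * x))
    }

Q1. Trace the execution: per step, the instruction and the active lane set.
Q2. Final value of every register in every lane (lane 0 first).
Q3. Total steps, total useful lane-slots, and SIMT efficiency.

step 0: eval (y < 5)                 {0,1,2,3,4,5,6,7}
step 1: w <- x                       {0,1,2,3,4}
step 2: x <- (max(lane, 11) % 2)     {0,1,2,3,4}
step 3: y <- ((y + 1) - (x * x))     {5,6,7}

Answer: 4 steps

x: 1,1,1,1,1,6,6,6
y: 0,1,2,3,4,-30,-29,-28
w: 6,6,6,6,6,-3,-4,-5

steps = 4; useful = 21; efficiency = 21/32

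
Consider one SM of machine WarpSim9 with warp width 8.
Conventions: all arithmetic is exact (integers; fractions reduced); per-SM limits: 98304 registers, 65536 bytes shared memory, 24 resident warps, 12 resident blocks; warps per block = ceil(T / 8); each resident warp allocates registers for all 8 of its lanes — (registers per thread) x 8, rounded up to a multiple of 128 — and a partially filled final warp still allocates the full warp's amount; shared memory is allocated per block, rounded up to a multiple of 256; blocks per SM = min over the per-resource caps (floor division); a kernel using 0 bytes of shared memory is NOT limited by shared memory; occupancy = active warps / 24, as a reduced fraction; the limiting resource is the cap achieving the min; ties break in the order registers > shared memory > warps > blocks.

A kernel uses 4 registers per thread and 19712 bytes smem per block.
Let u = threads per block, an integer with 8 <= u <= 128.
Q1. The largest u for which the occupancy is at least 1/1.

Answer: u = 96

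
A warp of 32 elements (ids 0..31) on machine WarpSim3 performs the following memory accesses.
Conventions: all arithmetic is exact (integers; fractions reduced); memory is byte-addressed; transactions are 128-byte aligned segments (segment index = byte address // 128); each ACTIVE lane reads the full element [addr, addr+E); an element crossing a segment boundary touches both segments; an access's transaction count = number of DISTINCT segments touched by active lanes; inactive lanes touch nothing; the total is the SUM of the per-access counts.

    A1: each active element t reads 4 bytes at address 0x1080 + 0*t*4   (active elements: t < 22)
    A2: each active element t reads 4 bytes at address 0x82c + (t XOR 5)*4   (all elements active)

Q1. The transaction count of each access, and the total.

A1: 1 transaction
A2: 2 transactions

Answer: 1,2; total 3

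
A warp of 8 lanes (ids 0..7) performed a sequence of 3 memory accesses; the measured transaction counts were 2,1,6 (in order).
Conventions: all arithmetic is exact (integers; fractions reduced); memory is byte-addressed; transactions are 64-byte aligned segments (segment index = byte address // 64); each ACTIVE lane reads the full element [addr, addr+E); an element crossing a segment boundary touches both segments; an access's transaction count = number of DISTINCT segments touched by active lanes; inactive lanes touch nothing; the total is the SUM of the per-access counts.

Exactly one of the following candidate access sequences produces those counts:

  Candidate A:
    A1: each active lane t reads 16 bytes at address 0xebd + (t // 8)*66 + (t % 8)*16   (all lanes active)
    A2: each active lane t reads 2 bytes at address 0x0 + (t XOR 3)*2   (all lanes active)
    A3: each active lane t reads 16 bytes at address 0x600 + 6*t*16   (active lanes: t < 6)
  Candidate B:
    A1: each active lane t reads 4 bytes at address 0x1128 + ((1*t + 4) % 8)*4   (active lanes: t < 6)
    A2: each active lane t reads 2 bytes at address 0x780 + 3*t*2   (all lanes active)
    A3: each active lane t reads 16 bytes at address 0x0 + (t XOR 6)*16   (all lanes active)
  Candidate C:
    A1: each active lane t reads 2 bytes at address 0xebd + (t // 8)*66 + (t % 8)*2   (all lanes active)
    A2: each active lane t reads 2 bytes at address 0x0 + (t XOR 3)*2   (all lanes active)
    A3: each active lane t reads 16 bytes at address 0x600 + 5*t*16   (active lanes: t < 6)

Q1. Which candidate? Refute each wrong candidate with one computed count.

A: A1 gives 3 transactions, not 2
B: A3 gives 2 transactions, not 6
C: all counts match (2,1,6)

Answer: C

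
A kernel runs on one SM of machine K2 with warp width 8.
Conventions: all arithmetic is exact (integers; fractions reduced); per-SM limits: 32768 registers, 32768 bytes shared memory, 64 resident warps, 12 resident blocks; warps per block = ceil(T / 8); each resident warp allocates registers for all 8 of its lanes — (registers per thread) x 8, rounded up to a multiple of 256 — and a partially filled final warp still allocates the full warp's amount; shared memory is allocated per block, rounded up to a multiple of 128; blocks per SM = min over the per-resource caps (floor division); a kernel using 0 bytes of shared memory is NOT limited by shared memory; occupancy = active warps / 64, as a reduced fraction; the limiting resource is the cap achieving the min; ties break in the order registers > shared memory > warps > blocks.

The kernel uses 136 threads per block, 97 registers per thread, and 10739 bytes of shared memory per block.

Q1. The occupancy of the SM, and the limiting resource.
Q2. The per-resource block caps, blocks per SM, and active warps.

Answer: occupancy 17/64, limited by registers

registers: 1 block
shared memory: 3 blocks
warps: 3 blocks
blocks: 12 blocks

Answer: 1 block, 17 active warps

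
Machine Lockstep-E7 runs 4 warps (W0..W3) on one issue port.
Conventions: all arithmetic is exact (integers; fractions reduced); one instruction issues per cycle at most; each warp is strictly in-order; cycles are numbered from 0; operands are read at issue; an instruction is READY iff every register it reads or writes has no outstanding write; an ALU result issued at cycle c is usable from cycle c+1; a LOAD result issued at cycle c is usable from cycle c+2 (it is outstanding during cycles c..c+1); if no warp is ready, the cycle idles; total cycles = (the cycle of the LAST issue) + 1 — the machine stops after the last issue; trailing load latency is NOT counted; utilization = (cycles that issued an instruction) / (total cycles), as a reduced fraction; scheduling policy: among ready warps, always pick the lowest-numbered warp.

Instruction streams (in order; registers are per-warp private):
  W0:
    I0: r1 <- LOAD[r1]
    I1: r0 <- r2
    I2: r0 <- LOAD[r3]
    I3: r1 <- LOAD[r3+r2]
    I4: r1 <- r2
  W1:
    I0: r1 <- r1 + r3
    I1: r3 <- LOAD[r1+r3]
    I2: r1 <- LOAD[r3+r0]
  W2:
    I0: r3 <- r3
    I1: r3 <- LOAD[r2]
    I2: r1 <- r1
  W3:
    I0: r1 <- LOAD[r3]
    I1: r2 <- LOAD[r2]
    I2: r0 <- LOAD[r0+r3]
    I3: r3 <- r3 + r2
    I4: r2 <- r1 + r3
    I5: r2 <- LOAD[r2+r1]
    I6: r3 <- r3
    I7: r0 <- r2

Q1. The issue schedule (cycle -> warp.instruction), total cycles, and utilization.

cycle 0: W0.I0
cycle 1: W0.I1
cycle 2: W0.I2
cycle 3: W0.I3
cycle 4: W1.I0
cycle 5: W0.I4
cycle 6: W1.I1
cycle 7: W2.I0
cycle 8: W1.I2
cycle 9: W2.I1
cycle 10: W2.I2
cycle 11: W3.I0
cycle 12: W3.I1
cycle 13: W3.I2
cycle 14: W3.I3
cycle 15: W3.I4
cycle 16: W3.I5
cycle 17: W3.I6
cycle 18: W3.I7

Answer: 19 cycles, utilization 1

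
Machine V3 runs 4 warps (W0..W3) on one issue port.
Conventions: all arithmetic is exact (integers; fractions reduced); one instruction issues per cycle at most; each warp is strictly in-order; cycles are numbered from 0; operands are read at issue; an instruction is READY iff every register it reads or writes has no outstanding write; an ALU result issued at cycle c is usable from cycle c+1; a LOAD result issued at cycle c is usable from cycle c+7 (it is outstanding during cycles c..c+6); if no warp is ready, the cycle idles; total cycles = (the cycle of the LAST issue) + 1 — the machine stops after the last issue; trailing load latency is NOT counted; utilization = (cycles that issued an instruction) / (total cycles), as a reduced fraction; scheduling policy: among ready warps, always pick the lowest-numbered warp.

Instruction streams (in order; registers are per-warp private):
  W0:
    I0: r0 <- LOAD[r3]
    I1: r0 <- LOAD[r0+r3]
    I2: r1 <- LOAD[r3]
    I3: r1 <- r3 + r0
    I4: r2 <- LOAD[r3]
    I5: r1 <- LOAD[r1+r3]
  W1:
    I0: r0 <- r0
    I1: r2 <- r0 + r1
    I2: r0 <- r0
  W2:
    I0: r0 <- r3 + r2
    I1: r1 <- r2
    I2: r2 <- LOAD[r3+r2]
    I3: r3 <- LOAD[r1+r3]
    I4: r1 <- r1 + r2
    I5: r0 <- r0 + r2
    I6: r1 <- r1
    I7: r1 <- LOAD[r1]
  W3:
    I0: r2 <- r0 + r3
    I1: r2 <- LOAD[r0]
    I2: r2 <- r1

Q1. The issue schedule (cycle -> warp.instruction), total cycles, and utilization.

cycle 0: W0.I0
cycle 1: W1.I0
cycle 2: W1.I1
cycle 3: W1.I2
cycle 4: W2.I0
cycle 5: W2.I1
cycle 6: W2.I2
cycle 7: W0.I1
cycle 8: W0.I2
cycle 9: W2.I3
cycle 10: W3.I0
cycle 11: W3.I1
cycle 12: idle
cycle 13: W2.I4
cycle 14: W2.I5
cycle 15: W0.I3
cycle 16: W0.I4
cycle 17: W0.I5
cycle 18: W2.I6
cycle 19: W2.I7
cycle 20: W3.I2

Answer: 21 cycles, utilization 20/21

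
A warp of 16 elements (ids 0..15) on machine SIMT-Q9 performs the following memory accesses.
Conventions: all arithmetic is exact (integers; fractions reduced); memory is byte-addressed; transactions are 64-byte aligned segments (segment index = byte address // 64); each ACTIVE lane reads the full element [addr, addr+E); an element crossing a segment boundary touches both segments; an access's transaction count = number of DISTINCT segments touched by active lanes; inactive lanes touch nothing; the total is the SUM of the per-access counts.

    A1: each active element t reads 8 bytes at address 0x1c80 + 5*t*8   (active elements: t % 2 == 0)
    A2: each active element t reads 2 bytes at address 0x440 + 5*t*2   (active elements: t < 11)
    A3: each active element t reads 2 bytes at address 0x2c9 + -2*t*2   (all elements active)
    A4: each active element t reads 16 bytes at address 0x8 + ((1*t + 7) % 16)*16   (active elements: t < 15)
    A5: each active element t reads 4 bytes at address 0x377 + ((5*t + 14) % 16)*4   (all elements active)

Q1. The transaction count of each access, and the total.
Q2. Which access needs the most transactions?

A1: 8 transactions
A2: 2 transactions
A3: 2 transactions
A4: 5 transactions
A5: 2 transactions

Answer: 8,2,2,5,2; total 19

Answer: A1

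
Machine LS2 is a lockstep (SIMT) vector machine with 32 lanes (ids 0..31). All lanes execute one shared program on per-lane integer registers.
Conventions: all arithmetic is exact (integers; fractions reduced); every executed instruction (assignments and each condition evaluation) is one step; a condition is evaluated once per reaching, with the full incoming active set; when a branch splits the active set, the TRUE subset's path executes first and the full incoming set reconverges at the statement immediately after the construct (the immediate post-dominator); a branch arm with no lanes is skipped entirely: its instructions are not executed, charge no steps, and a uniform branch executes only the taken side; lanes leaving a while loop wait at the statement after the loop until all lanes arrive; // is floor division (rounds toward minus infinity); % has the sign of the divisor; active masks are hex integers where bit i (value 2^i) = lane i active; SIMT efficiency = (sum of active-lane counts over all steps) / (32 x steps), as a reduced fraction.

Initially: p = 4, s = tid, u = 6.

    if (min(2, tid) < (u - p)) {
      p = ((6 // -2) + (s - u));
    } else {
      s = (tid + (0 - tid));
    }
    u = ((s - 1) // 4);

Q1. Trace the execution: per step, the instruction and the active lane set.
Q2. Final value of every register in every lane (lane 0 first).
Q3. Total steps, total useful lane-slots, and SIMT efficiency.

step 0: eval (min(2, tid) < (u - p)) 0xffffffff
step 1: p <- ((6 // -2) + (s - u))   0x00000003
step 2: s <- (tid + (0 - tid))       0xfffffffc
step 3: u <- ((s - 1) // 4)          0xffffffff

Answer: 4 steps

p: -9,-8,4,4,4,4,4,4,4,4,4,4,4,4,4,4,4,4,4,4,4,4,4,4,4,4,4,4,4,4,4,4
s: 0,1,0,0,0,0,0,0,0,0,0,0,0,0,0,0,0,0,0,0,0,0,0,0,0,0,0,0,0,0,0,0
u: -1,0,-1,-1,-1,-1,-1,-1,-1,-1,-1,-1,-1,-1,-1,-1,-1,-1,-1,-1,-1,-1,-1,-1,-1,-1,-1,-1,-1,-1,-1,-1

steps = 4; useful = 96; efficiency = 96/128 = 3/4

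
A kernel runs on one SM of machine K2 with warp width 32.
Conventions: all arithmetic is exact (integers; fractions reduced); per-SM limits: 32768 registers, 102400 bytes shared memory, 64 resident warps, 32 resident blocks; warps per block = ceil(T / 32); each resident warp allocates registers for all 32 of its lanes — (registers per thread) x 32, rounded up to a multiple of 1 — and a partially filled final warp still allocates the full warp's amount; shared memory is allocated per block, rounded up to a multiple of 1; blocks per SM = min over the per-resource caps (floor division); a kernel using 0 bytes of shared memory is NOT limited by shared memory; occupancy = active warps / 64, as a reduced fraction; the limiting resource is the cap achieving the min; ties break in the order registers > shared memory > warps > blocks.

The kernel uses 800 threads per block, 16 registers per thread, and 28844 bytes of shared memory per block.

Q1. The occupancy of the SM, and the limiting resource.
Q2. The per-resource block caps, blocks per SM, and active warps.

Answer: occupancy 25/32, limited by registers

registers: 2 blocks
shared memory: 3 blocks
warps: 2 blocks
blocks: 32 blocks

Answer: 2 blocks, 50 active warps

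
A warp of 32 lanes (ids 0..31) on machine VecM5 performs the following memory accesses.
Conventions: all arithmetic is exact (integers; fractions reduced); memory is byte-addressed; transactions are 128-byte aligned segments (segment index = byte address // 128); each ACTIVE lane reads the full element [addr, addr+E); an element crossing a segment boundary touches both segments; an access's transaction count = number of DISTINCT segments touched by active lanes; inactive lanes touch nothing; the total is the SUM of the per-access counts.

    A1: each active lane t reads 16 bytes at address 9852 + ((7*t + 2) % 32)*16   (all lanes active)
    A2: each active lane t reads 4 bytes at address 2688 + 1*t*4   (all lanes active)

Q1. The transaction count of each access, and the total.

A1: 5 transactions
A2: 1 transaction

Answer: 5,1; total 6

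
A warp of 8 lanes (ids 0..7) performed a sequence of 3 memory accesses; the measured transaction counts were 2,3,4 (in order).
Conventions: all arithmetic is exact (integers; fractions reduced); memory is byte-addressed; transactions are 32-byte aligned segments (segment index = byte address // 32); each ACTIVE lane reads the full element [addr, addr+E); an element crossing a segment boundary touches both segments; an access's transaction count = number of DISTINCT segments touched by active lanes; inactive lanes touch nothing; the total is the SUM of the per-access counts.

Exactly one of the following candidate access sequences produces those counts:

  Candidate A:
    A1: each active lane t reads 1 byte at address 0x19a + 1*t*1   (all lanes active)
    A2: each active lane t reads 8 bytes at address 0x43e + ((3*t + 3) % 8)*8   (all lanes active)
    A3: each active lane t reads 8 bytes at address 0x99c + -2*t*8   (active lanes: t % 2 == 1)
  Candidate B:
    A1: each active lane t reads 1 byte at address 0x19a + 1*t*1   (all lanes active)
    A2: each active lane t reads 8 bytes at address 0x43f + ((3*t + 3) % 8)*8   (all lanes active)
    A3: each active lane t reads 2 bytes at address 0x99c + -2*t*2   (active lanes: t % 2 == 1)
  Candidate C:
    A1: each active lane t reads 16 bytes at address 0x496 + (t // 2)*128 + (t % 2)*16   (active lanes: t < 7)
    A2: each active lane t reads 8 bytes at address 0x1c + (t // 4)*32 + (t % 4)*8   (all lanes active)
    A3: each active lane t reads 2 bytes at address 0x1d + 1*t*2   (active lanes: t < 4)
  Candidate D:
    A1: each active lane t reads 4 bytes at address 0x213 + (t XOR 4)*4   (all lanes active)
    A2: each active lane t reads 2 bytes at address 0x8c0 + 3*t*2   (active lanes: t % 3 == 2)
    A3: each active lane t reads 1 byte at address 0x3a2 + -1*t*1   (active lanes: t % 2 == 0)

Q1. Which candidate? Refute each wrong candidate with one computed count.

B: A3 gives 1 transaction, not 4
C: A1 gives 8 transactions, not 2
D: A2 gives 1 transaction, not 3
A: all counts match (2,3,4)

Answer: A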